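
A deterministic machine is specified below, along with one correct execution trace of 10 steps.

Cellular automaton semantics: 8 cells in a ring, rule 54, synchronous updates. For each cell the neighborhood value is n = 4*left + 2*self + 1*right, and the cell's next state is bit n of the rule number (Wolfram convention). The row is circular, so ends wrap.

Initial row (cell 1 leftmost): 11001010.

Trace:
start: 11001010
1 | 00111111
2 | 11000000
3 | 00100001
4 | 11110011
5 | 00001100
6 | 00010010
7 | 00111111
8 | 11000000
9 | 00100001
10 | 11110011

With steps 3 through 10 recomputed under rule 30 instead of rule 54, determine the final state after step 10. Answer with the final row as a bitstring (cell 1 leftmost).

(re-executing steps 3..10 under rule 30; state before step 3: 11000000)
3 | 10100001
4 | 00110011
5 | 11101110
6 | 10001000
7 | 11011101
8 | 00010001
9 | 10111011
10 | 00100010

00100010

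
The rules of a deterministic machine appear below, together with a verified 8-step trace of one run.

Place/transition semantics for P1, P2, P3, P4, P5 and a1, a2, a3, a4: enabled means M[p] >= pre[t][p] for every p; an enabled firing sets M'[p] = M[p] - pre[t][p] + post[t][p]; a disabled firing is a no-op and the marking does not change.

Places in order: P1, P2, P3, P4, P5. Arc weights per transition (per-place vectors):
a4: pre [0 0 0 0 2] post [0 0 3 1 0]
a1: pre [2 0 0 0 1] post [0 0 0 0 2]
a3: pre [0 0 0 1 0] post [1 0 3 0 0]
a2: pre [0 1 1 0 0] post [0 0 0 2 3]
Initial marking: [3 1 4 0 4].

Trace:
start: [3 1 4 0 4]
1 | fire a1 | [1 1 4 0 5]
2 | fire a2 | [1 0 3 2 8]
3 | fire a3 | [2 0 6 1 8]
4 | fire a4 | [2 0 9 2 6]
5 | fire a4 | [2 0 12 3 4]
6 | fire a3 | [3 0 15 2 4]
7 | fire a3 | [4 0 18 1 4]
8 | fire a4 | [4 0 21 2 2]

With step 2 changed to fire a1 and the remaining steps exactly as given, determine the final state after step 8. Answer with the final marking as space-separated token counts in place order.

3 1 16 0 1

(re-executing from step 2 with the substitution; state before step 2: [1 1 4 0 5])
2 | fire a1 | [1 1 4 0 5]
3 | fire a3 | [1 1 4 0 5]
4 | fire a4 | [1 1 7 1 3]
5 | fire a4 | [1 1 10 2 1]
6 | fire a3 | [2 1 13 1 1]
7 | fire a3 | [3 1 16 0 1]
8 | fire a4 | [3 1 16 0 1]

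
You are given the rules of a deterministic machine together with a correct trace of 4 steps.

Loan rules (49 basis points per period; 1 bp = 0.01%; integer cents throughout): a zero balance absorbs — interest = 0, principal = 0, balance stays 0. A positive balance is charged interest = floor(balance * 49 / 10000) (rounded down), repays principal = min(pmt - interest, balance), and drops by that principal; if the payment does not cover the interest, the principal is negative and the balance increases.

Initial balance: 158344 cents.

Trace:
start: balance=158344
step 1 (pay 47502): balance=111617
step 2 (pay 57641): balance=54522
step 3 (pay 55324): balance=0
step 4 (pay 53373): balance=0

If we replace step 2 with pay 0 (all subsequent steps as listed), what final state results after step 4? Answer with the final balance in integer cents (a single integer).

(re-executing from step 2 with the substitution; state before step 2: balance=111617)
step 2 (pay 0): balance=112163
step 3 (pay 55324): balance=57388
step 4 (pay 53373): balance=4296

4296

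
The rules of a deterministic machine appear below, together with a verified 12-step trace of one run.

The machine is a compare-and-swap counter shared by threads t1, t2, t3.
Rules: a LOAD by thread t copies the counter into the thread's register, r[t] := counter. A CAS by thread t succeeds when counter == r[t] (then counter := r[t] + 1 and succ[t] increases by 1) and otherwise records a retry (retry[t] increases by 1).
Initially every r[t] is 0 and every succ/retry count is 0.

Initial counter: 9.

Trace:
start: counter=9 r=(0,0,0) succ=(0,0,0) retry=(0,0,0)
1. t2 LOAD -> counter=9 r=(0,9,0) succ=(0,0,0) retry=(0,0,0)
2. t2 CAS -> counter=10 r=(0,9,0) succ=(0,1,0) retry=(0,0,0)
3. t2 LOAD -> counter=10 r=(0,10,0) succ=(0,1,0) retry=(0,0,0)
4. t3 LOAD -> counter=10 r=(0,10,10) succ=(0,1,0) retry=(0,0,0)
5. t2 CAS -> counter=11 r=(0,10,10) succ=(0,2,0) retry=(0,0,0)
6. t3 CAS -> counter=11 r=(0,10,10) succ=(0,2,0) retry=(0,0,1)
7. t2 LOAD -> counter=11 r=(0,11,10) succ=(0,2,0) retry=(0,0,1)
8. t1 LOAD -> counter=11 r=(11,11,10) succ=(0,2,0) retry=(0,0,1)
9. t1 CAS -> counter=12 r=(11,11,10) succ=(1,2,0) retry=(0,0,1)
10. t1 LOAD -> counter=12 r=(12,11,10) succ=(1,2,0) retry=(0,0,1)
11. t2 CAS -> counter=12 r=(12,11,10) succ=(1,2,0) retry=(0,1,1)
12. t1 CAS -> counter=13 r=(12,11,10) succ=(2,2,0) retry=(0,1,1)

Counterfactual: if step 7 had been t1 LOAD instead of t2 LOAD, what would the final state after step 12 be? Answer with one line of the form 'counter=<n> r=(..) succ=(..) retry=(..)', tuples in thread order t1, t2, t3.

(re-executing from step 7 with the substitution; state before step 7: counter=11 r=(0,10,10) succ=(0,2,0) retry=(0,0,1))
7. t1 LOAD -> counter=11 r=(11,10,10) succ=(0,2,0) retry=(0,0,1)
8. t1 LOAD -> counter=11 r=(11,10,10) succ=(0,2,0) retry=(0,0,1)
9. t1 CAS -> counter=12 r=(11,10,10) succ=(1,2,0) retry=(0,0,1)
10. t1 LOAD -> counter=12 r=(12,10,10) succ=(1,2,0) retry=(0,0,1)
11. t2 CAS -> counter=12 r=(12,10,10) succ=(1,2,0) retry=(0,1,1)
12. t1 CAS -> counter=13 r=(12,10,10) succ=(2,2,0) retry=(0,1,1)

counter=13 r=(12,10,10) succ=(2,2,0) retry=(0,1,1)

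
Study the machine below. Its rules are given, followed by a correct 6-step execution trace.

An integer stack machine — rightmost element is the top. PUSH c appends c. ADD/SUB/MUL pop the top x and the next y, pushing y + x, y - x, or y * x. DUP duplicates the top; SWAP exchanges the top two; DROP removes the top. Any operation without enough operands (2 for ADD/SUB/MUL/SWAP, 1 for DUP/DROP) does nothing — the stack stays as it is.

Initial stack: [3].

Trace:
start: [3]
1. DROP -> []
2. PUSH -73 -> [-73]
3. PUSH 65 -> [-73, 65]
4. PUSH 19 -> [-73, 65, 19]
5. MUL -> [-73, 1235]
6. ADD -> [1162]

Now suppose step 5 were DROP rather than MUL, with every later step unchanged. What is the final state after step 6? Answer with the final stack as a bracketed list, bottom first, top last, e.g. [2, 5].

[-8]

(re-executing from step 5 with the substitution; state before step 5: [-73, 65, 19])
5. DROP -> [-73, 65]
6. ADD -> [-8]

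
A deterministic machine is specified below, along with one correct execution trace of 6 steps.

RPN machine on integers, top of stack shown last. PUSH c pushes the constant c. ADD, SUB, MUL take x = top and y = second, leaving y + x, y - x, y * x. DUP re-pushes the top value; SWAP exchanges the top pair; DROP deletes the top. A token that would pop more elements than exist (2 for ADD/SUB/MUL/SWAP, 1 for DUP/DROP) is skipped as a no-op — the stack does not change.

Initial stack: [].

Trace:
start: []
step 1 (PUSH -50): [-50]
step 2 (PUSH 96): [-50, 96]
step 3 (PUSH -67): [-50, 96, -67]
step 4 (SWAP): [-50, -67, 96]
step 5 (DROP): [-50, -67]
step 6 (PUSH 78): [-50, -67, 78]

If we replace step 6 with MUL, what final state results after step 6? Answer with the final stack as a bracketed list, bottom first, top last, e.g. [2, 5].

(re-executing from step 6 with the substitution; state before step 6: [-50, -67])
step 6 (MUL): [3350]

[3350]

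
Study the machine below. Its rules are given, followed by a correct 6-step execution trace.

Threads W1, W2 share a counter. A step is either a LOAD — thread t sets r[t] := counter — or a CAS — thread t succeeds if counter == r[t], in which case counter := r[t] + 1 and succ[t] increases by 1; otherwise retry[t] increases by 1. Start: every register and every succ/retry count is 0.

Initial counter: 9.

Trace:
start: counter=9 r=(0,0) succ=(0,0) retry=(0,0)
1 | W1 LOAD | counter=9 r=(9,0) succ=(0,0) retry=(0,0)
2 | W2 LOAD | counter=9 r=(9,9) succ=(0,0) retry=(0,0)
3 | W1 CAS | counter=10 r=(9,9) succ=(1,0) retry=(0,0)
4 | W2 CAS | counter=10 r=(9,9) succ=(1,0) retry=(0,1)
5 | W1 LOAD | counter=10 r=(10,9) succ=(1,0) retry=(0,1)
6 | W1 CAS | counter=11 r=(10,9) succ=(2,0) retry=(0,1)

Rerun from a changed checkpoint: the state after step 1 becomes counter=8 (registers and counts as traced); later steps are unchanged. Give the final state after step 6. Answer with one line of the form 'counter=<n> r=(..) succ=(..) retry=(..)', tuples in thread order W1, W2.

state after step 1 := counter=8 r=(9,0) succ=(0,0) retry=(0,0)
2 | W2 LOAD | counter=8 r=(9,8) succ=(0,0) retry=(0,0)
3 | W1 CAS | counter=8 r=(9,8) succ=(0,0) retry=(1,0)
4 | W2 CAS | counter=9 r=(9,8) succ=(0,1) retry=(1,0)
5 | W1 LOAD | counter=9 r=(9,8) succ=(0,1) retry=(1,0)
6 | W1 CAS | counter=10 r=(9,8) succ=(1,1) retry=(1,0)

counter=10 r=(9,8) succ=(1,1) retry=(1,0)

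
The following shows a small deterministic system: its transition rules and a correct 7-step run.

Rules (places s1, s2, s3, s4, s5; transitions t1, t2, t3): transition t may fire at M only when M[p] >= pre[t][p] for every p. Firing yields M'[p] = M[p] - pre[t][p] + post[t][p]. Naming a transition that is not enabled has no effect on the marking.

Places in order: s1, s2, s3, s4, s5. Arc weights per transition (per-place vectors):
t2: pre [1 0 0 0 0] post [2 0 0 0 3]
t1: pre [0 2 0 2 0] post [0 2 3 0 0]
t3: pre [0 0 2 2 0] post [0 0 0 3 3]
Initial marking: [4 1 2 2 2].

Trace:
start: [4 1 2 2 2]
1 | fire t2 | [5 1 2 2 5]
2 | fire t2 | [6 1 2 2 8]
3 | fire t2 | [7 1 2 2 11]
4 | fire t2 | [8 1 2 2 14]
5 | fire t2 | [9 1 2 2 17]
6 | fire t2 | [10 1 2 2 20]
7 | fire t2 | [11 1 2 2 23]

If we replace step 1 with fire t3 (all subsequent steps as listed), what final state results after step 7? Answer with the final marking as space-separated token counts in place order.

(re-executing from step 1 with the substitution; state before step 1: [4 1 2 2 2])
1 | fire t3 | [4 1 0 3 5]
2 | fire t2 | [5 1 0 3 8]
3 | fire t2 | [6 1 0 3 11]
4 | fire t2 | [7 1 0 3 14]
5 | fire t2 | [8 1 0 3 17]
6 | fire t2 | [9 1 0 3 20]
7 | fire t2 | [10 1 0 3 23]

10 1 0 3 23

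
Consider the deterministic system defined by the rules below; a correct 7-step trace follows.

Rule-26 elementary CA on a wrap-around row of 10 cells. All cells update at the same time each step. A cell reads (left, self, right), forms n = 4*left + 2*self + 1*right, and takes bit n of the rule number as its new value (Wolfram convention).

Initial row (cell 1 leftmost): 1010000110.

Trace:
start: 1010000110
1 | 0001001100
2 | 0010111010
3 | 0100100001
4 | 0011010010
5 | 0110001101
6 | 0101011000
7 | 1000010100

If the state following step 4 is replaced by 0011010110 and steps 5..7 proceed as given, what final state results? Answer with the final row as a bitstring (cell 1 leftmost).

1000110100

state after step 4 := 0011010110
5 | 0110000101
6 | 0101001000
7 | 1000110100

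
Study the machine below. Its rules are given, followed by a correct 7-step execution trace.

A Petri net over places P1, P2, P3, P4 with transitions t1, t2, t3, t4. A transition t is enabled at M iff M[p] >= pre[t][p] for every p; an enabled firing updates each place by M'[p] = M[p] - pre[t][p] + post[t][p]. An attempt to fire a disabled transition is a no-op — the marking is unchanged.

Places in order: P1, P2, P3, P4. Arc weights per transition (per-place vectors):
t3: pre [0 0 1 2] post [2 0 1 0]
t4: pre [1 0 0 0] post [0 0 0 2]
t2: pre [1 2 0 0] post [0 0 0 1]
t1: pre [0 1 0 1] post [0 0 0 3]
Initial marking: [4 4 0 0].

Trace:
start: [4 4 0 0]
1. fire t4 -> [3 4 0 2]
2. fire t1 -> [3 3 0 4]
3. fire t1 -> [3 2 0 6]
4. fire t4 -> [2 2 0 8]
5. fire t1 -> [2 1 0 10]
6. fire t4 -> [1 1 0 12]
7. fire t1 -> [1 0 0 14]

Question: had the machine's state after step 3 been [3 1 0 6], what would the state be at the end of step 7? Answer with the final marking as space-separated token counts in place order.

state after step 3 := [3 1 0 6]
4. fire t4 -> [2 1 0 8]
5. fire t1 -> [2 0 0 10]
6. fire t4 -> [1 0 0 12]
7. fire t1 -> [1 0 0 12]

1 0 0 12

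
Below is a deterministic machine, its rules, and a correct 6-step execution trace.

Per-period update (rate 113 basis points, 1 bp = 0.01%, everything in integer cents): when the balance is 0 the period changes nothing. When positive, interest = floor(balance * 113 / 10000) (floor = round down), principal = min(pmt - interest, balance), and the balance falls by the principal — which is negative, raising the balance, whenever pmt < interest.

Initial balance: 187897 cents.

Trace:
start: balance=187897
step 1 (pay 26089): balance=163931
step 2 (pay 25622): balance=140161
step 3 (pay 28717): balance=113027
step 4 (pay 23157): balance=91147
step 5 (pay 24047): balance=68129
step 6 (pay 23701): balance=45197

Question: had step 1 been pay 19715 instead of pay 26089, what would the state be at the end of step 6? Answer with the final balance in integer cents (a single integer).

51940

(re-executing from step 1 with the substitution; state before step 1: balance=187897)
step 1 (pay 19715): balance=170305
step 2 (pay 25622): balance=146607
step 3 (pay 28717): balance=119546
step 4 (pay 23157): balance=97739
step 5 (pay 24047): balance=74796
step 6 (pay 23701): balance=51940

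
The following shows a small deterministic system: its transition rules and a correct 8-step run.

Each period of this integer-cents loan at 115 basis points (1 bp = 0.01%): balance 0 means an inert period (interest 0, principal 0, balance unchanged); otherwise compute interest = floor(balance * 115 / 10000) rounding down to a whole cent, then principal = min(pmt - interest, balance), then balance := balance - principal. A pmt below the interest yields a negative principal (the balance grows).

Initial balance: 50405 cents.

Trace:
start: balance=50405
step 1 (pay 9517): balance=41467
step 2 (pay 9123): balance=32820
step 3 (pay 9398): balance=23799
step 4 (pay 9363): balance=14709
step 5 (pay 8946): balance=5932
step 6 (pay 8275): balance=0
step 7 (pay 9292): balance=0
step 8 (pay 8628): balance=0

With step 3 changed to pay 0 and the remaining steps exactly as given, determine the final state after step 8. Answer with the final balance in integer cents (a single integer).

(re-executing from step 3 with the substitution; state before step 3: balance=32820)
step 3 (pay 0): balance=33197
step 4 (pay 9363): balance=24215
step 5 (pay 8946): balance=15547
step 6 (pay 8275): balance=7450
step 7 (pay 9292): balance=0
step 8 (pay 8628): balance=0

0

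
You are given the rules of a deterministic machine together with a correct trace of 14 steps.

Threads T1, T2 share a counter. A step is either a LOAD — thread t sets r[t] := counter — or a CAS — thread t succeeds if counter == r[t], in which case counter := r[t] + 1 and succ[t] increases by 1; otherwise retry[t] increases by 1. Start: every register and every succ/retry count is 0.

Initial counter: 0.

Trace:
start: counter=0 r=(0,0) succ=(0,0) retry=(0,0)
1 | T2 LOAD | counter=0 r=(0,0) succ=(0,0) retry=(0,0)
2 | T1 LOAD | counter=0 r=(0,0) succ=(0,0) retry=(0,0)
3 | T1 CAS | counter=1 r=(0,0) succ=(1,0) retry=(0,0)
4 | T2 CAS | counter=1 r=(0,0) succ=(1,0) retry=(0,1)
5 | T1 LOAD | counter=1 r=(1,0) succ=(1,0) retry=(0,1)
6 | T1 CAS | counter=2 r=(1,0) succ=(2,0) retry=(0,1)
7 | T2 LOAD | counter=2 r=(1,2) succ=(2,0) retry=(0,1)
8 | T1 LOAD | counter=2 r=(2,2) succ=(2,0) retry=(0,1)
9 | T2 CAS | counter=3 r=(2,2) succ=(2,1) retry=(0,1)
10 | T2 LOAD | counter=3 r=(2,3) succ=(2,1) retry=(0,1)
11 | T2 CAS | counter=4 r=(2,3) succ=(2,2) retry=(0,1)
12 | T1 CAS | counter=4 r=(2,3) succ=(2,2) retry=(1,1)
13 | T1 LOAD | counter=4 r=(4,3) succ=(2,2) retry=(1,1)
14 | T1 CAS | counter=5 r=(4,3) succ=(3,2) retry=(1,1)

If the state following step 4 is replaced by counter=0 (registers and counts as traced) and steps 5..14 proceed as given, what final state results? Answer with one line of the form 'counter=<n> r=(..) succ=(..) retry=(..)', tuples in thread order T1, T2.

counter=4 r=(3,2) succ=(3,2) retry=(1,1)

state after step 4 := counter=0 r=(0,0) succ=(1,0) retry=(0,1)
5 | T1 LOAD | counter=0 r=(0,0) succ=(1,0) retry=(0,1)
6 | T1 CAS | counter=1 r=(0,0) succ=(2,0) retry=(0,1)
7 | T2 LOAD | counter=1 r=(0,1) succ=(2,0) retry=(0,1)
8 | T1 LOAD | counter=1 r=(1,1) succ=(2,0) retry=(0,1)
9 | T2 CAS | counter=2 r=(1,1) succ=(2,1) retry=(0,1)
10 | T2 LOAD | counter=2 r=(1,2) succ=(2,1) retry=(0,1)
11 | T2 CAS | counter=3 r=(1,2) succ=(2,2) retry=(0,1)
12 | T1 CAS | counter=3 r=(1,2) succ=(2,2) retry=(1,1)
13 | T1 LOAD | counter=3 r=(3,2) succ=(2,2) retry=(1,1)
14 | T1 CAS | counter=4 r=(3,2) succ=(3,2) retry=(1,1)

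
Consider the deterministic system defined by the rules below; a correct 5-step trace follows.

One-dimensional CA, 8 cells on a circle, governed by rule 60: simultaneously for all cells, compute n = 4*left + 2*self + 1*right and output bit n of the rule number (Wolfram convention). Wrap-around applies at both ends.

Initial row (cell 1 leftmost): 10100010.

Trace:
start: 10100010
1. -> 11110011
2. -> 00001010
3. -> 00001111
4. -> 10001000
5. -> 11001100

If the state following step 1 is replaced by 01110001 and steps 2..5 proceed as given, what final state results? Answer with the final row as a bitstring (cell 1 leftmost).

state after step 1 := 01110001
2. -> 11001001
3. -> 00101101
4. -> 10111011
5. -> 01100110

01100110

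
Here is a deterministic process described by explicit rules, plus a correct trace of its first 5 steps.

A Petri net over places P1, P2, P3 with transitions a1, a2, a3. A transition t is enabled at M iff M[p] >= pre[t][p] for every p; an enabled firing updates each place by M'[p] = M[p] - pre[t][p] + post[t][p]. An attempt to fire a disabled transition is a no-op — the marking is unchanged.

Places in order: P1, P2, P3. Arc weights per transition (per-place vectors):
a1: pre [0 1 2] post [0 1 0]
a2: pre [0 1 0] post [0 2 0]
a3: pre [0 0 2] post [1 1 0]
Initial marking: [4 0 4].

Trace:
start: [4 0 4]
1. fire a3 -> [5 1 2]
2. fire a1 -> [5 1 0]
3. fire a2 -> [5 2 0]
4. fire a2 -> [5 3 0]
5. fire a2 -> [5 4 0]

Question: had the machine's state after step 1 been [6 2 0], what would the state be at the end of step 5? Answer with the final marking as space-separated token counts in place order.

6 5 0

state after step 1 := [6 2 0]
2. fire a1 -> [6 2 0]
3. fire a2 -> [6 3 0]
4. fire a2 -> [6 4 0]
5. fire a2 -> [6 5 0]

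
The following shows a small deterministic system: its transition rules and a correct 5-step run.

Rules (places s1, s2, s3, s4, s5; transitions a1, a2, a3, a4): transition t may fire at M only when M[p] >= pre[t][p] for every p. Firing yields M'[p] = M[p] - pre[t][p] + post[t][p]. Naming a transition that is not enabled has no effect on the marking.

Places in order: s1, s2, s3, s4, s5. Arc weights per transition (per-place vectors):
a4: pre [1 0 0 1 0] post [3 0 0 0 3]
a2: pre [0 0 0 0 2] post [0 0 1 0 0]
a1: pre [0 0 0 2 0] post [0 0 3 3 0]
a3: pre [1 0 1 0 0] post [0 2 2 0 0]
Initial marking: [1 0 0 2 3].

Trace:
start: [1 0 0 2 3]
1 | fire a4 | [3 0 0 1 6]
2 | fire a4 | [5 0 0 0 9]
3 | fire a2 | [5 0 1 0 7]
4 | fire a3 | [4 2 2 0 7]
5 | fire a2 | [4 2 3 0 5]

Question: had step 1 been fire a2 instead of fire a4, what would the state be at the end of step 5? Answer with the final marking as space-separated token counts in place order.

(re-executing from step 1 with the substitution; state before step 1: [1 0 0 2 3])
1 | fire a2 | [1 0 1 2 1]
2 | fire a4 | [3 0 1 1 4]
3 | fire a2 | [3 0 2 1 2]
4 | fire a3 | [2 2 3 1 2]
5 | fire a2 | [2 2 4 1 0]

2 2 4 1 0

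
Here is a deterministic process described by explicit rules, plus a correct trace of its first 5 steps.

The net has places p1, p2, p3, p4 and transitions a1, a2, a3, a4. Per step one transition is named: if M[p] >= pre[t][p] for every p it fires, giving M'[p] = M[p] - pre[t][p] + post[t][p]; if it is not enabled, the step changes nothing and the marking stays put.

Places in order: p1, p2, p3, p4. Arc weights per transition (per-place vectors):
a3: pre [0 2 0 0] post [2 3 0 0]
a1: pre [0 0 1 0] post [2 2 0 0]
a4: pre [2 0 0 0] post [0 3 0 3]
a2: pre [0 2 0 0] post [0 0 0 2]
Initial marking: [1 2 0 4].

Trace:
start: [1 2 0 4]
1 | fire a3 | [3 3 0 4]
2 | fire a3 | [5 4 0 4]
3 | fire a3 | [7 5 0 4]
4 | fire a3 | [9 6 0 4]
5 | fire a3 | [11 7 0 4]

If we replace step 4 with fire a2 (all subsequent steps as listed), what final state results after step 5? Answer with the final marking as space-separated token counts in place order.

(re-executing from step 4 with the substitution; state before step 4: [7 5 0 4])
4 | fire a2 | [7 3 0 6]
5 | fire a3 | [9 4 0 6]

9 4 0 6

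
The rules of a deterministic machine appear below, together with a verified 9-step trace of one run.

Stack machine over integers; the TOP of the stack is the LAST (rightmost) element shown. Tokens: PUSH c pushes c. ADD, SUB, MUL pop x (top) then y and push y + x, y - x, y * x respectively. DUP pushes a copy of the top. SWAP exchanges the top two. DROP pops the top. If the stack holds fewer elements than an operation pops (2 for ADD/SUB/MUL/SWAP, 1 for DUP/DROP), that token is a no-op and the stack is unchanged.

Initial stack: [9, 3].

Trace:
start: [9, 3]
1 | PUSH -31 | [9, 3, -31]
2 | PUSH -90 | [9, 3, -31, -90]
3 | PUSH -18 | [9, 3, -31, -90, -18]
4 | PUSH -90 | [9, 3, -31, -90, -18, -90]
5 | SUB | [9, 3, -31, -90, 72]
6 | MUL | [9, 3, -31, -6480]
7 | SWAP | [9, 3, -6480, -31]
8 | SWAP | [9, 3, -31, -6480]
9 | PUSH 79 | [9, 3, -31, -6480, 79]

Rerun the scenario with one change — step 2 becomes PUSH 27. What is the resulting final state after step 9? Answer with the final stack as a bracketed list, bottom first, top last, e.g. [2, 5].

(re-executing from step 2 with the substitution; state before step 2: [9, 3, -31])
2 | PUSH 27 | [9, 3, -31, 27]
3 | PUSH -18 | [9, 3, -31, 27, -18]
4 | PUSH -90 | [9, 3, -31, 27, -18, -90]
5 | SUB | [9, 3, -31, 27, 72]
6 | MUL | [9, 3, -31, 1944]
7 | SWAP | [9, 3, 1944, -31]
8 | SWAP | [9, 3, -31, 1944]
9 | PUSH 79 | [9, 3, -31, 1944, 79]

[9, 3, -31, 1944, 79]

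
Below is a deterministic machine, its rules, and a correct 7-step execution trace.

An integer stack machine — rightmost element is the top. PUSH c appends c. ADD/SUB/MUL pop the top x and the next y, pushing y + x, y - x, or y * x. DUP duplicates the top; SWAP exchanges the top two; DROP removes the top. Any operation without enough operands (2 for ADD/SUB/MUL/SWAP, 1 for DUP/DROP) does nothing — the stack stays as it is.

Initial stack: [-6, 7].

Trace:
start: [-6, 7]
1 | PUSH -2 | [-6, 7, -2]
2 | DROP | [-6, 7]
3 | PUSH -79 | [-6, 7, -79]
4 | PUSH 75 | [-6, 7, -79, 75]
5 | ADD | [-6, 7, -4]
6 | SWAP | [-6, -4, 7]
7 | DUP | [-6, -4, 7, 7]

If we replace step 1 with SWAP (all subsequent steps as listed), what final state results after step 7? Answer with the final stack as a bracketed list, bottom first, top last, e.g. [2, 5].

[-4, 7, 7]

(re-executing from step 1 with the substitution; state before step 1: [-6, 7])
1 | SWAP | [7, -6]
2 | DROP | [7]
3 | PUSH -79 | [7, -79]
4 | PUSH 75 | [7, -79, 75]
5 | ADD | [7, -4]
6 | SWAP | [-4, 7]
7 | DUP | [-4, 7, 7]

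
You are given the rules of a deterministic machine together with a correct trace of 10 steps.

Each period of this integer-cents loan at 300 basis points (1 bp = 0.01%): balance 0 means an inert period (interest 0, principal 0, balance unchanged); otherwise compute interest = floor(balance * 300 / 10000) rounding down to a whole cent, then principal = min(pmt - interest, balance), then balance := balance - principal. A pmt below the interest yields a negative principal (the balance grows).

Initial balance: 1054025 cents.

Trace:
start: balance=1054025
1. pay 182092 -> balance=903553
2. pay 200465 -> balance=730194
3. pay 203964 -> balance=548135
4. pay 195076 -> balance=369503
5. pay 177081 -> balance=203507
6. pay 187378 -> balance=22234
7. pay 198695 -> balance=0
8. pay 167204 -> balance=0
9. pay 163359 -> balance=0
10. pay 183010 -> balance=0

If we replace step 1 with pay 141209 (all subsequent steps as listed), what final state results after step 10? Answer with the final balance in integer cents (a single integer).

(re-executing from step 1 with the substitution; state before step 1: balance=1054025)
1. pay 141209 -> balance=944436
2. pay 200465 -> balance=772304
3. pay 203964 -> balance=591509
4. pay 195076 -> balance=414178
5. pay 177081 -> balance=249522
6. pay 187378 -> balance=69629
7. pay 198695 -> balance=0
8. pay 167204 -> balance=0
9. pay 163359 -> balance=0
10. pay 183010 -> balance=0

0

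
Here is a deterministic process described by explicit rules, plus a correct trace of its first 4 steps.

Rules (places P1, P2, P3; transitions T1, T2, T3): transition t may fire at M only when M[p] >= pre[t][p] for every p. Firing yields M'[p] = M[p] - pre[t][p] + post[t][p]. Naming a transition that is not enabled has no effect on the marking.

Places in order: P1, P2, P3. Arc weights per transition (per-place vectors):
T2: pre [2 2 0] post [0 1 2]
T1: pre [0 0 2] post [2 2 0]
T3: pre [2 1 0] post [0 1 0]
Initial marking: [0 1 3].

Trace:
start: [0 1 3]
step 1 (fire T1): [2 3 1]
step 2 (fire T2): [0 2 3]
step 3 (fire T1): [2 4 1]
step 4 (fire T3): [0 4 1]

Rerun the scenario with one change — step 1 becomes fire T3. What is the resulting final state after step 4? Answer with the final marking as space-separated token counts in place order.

(re-executing from step 1 with the substitution; state before step 1: [0 1 3])
step 1 (fire T3): [0 1 3]
step 2 (fire T2): [0 1 3]
step 3 (fire T1): [2 3 1]
step 4 (fire T3): [0 3 1]

0 3 1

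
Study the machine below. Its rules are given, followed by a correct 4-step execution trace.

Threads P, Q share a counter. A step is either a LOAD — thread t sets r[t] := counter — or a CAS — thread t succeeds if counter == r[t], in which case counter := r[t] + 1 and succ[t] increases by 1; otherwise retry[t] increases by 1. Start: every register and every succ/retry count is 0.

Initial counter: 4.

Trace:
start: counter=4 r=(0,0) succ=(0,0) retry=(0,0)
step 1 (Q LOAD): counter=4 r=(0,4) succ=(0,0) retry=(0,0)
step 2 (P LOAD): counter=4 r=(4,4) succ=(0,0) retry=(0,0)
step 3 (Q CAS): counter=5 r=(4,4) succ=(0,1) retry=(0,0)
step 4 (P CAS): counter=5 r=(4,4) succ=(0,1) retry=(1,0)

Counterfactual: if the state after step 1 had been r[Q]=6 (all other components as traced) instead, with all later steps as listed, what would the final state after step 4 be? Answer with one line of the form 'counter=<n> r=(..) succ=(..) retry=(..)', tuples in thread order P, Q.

state after step 1 := counter=4 r=(0,6) succ=(0,0) retry=(0,0)
step 2 (P LOAD): counter=4 r=(4,6) succ=(0,0) retry=(0,0)
step 3 (Q CAS): counter=4 r=(4,6) succ=(0,0) retry=(0,1)
step 4 (P CAS): counter=5 r=(4,6) succ=(1,0) retry=(0,1)

counter=5 r=(4,6) succ=(1,0) retry=(0,1)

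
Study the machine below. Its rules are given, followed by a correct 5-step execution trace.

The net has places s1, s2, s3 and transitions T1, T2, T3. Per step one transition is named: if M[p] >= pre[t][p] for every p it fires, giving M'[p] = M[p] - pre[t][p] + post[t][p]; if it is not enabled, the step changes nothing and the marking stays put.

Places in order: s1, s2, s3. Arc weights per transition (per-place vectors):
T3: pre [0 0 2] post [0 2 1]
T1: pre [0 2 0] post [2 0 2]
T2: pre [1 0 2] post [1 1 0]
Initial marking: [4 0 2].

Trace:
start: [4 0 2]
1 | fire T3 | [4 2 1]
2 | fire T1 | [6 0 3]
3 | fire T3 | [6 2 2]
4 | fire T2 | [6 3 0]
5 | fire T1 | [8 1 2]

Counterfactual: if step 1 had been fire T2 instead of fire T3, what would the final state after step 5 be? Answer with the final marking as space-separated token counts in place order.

4 1 0

(re-executing from step 1 with the substitution; state before step 1: [4 0 2])
1 | fire T2 | [4 1 0]
2 | fire T1 | [4 1 0]
3 | fire T3 | [4 1 0]
4 | fire T2 | [4 1 0]
5 | fire T1 | [4 1 0]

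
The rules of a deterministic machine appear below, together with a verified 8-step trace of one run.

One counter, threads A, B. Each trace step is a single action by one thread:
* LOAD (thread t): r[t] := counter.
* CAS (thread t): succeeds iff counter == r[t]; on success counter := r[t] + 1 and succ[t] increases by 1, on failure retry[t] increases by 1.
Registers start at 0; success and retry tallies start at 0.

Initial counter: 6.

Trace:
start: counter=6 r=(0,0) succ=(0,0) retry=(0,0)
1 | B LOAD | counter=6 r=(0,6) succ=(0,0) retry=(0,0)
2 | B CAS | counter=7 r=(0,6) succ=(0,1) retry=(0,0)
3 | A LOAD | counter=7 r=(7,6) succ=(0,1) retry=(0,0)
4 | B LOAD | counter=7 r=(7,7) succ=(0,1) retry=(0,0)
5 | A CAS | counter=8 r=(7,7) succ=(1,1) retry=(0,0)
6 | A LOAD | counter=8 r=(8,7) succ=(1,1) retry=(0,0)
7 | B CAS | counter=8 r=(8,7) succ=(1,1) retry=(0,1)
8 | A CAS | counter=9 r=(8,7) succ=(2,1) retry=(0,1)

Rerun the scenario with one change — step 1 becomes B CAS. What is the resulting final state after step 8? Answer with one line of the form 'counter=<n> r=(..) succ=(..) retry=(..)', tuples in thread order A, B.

(re-executing from step 1 with the substitution; state before step 1: counter=6 r=(0,0) succ=(0,0) retry=(0,0))
1 | B CAS | counter=6 r=(0,0) succ=(0,0) retry=(0,1)
2 | B CAS | counter=6 r=(0,0) succ=(0,0) retry=(0,2)
3 | A LOAD | counter=6 r=(6,0) succ=(0,0) retry=(0,2)
4 | B LOAD | counter=6 r=(6,6) succ=(0,0) retry=(0,2)
5 | A CAS | counter=7 r=(6,6) succ=(1,0) retry=(0,2)
6 | A LOAD | counter=7 r=(7,6) succ=(1,0) retry=(0,2)
7 | B CAS | counter=7 r=(7,6) succ=(1,0) retry=(0,3)
8 | A CAS | counter=8 r=(7,6) succ=(2,0) retry=(0,3)

counter=8 r=(7,6) succ=(2,0) retry=(0,3)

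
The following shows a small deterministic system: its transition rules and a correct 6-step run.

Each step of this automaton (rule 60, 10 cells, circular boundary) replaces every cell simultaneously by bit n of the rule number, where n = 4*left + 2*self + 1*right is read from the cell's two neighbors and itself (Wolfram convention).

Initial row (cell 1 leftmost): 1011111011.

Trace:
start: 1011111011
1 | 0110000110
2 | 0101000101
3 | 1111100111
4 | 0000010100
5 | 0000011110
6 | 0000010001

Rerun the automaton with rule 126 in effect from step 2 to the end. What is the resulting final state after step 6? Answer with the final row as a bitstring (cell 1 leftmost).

(re-executing steps 2..6 under rule 126; state before step 2: 0110000110)
2 | 1111001111
3 | 0001111000
4 | 0011001100
5 | 0111111110
6 | 1100000011

1100000011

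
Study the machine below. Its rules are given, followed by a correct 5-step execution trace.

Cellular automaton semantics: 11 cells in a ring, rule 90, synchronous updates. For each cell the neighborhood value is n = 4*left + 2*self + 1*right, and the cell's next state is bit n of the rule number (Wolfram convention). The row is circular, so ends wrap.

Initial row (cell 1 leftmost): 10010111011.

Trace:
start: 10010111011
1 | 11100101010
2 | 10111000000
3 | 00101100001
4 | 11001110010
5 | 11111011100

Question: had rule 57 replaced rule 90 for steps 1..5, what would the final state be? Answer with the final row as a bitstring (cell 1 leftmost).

10100101010

(re-executing steps 1..5 under rule 57; state before step 1: 10010111011)
1 | 01001100110
2 | 00101010101
3 | 10010101010
4 | 01001010101
5 | 10100101010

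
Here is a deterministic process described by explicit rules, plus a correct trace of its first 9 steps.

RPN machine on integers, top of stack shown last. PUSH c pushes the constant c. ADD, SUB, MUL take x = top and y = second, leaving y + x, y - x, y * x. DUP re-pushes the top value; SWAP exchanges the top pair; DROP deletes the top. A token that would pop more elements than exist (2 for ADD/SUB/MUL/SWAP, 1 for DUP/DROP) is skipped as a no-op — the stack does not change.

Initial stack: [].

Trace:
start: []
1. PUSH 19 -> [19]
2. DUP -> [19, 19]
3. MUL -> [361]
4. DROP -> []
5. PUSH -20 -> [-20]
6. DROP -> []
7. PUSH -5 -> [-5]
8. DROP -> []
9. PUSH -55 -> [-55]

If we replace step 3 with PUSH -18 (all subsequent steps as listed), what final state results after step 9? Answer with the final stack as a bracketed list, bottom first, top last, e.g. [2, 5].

[19, 19, -55]

(re-executing from step 3 with the substitution; state before step 3: [19, 19])
3. PUSH -18 -> [19, 19, -18]
4. DROP -> [19, 19]
5. PUSH -20 -> [19, 19, -20]
6. DROP -> [19, 19]
7. PUSH -5 -> [19, 19, -5]
8. DROP -> [19, 19]
9. PUSH -55 -> [19, 19, -55]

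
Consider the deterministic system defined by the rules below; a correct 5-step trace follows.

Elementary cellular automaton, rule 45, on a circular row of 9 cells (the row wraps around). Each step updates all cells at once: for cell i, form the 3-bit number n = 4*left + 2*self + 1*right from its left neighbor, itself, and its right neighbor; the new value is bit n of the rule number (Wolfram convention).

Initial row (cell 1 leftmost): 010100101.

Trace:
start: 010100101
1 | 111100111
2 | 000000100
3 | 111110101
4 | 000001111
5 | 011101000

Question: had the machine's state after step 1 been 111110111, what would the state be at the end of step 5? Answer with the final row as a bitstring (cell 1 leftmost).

011010001

state after step 1 := 111110111
2 | 000001100
3 | 111101001
4 | 000011001
5 | 011010001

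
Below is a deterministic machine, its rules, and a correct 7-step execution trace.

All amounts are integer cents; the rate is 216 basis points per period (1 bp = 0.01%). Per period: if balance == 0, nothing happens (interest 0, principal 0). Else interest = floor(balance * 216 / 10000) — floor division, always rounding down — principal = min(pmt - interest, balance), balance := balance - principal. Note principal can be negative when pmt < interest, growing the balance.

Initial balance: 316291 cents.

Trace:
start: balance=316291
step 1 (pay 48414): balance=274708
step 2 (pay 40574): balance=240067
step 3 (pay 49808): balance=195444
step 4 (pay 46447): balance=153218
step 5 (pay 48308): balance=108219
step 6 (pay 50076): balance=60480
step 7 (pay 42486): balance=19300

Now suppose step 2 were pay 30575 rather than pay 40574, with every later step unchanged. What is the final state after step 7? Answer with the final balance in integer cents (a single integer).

30426

(re-executing from step 2 with the substitution; state before step 2: balance=274708)
step 2 (pay 30575): balance=250066
step 3 (pay 49808): balance=205659
step 4 (pay 46447): balance=163654
step 5 (pay 48308): balance=118880
step 6 (pay 50076): balance=71371
step 7 (pay 42486): balance=30426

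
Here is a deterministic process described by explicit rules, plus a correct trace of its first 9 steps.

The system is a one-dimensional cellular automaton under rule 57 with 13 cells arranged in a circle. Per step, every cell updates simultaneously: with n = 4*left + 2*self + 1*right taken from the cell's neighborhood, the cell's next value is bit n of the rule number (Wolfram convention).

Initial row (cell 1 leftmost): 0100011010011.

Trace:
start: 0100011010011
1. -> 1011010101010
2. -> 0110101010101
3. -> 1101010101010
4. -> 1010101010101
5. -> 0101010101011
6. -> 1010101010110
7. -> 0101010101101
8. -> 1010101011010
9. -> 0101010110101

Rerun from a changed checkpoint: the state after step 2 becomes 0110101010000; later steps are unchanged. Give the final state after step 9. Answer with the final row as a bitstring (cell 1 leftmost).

1010101101010

state after step 2 := 0110101010000
3. -> 0101010101111
4. -> 1010101011000
5. -> 0101010110110
6. -> 0010101101101
7. -> 1001011011010
8. -> 0100110110101
9. -> 1010101101010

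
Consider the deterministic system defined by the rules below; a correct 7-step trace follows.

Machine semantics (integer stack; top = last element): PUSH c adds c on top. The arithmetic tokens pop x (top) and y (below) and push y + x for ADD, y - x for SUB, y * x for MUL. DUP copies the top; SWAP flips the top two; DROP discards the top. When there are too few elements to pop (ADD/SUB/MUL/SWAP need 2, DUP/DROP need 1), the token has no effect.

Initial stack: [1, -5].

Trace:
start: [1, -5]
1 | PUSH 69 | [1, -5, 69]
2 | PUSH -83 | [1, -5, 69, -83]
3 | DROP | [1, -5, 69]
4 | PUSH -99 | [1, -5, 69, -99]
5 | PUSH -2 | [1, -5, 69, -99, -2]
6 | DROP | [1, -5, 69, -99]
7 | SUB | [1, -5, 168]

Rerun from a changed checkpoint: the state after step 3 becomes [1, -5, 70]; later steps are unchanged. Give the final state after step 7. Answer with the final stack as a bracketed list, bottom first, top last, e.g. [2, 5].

[1, -5, 169]

state after step 3 := [1, -5, 70]
4 | PUSH -99 | [1, -5, 70, -99]
5 | PUSH -2 | [1, -5, 70, -99, -2]
6 | DROP | [1, -5, 70, -99]
7 | SUB | [1, -5, 169]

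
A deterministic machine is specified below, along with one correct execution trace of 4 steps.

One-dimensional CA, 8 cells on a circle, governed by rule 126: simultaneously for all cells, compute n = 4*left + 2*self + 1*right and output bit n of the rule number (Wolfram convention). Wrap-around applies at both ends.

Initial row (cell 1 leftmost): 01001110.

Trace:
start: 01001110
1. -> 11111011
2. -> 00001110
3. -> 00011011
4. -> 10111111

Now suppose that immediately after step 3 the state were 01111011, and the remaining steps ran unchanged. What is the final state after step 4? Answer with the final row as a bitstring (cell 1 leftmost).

state after step 3 := 01111011
4. -> 11001111

11001111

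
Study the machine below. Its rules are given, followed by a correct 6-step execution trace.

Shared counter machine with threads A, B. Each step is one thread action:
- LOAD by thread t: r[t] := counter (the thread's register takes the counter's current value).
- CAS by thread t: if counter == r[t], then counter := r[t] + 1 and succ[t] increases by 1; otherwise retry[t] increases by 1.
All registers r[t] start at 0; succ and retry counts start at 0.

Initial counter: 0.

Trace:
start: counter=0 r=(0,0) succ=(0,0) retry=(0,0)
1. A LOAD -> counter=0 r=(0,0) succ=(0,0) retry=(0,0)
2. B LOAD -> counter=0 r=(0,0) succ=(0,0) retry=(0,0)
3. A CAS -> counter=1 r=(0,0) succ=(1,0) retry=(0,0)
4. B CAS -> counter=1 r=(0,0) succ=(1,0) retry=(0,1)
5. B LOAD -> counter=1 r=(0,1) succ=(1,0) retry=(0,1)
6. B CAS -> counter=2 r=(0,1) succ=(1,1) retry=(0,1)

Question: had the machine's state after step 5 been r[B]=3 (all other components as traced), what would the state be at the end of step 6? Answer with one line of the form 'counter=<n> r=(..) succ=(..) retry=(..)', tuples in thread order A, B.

state after step 5 := counter=1 r=(0,3) succ=(1,0) retry=(0,1)
6. B CAS -> counter=1 r=(0,3) succ=(1,0) retry=(0,2)

counter=1 r=(0,3) succ=(1,0) retry=(0,2)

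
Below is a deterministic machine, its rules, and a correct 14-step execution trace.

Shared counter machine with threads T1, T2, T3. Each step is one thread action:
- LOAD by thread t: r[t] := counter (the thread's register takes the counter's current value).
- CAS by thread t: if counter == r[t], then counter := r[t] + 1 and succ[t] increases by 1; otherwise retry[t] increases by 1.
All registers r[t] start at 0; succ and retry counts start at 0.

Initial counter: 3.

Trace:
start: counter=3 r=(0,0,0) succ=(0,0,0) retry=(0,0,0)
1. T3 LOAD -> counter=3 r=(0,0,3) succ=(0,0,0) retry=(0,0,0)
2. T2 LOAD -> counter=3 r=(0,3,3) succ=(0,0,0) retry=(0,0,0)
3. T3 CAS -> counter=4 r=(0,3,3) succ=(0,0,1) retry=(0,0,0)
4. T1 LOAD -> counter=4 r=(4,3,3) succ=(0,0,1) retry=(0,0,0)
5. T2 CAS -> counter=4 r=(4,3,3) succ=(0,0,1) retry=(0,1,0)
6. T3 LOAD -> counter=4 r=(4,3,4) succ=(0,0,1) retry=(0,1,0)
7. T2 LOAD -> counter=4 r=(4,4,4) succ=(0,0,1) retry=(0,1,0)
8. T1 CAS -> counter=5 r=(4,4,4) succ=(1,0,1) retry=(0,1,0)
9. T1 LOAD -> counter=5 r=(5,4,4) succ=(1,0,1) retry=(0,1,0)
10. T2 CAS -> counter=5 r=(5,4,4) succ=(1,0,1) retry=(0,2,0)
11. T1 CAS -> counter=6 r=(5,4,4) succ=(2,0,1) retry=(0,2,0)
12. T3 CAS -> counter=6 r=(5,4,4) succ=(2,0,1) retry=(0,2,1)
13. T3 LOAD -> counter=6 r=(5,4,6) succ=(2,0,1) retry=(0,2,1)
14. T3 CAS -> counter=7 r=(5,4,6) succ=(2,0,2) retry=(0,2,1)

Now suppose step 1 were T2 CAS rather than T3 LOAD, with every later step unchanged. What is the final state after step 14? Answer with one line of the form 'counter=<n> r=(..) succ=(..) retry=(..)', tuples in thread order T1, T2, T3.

(re-executing from step 1 with the substitution; state before step 1: counter=3 r=(0,0,0) succ=(0,0,0) retry=(0,0,0))
1. T2 CAS -> counter=3 r=(0,0,0) succ=(0,0,0) retry=(0,1,0)
2. T2 LOAD -> counter=3 r=(0,3,0) succ=(0,0,0) retry=(0,1,0)
3. T3 CAS -> counter=3 r=(0,3,0) succ=(0,0,0) retry=(0,1,1)
4. T1 LOAD -> counter=3 r=(3,3,0) succ=(0,0,0) retry=(0,1,1)
5. T2 CAS -> counter=4 r=(3,3,0) succ=(0,1,0) retry=(0,1,1)
6. T3 LOAD -> counter=4 r=(3,3,4) succ=(0,1,0) retry=(0,1,1)
7. T2 LOAD -> counter=4 r=(3,4,4) succ=(0,1,0) retry=(0,1,1)
8. T1 CAS -> counter=4 r=(3,4,4) succ=(0,1,0) retry=(1,1,1)
9. T1 LOAD -> counter=4 r=(4,4,4) succ=(0,1,0) retry=(1,1,1)
10. T2 CAS -> counter=5 r=(4,4,4) succ=(0,2,0) retry=(1,1,1)
11. T1 CAS -> counter=5 r=(4,4,4) succ=(0,2,0) retry=(2,1,1)
12. T3 CAS -> counter=5 r=(4,4,4) succ=(0,2,0) retry=(2,1,2)
13. T3 LOAD -> counter=5 r=(4,4,5) succ=(0,2,0) retry=(2,1,2)
14. T3 CAS -> counter=6 r=(4,4,5) succ=(0,2,1) retry=(2,1,2)

counter=6 r=(4,4,5) succ=(0,2,1) retry=(2,1,2)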